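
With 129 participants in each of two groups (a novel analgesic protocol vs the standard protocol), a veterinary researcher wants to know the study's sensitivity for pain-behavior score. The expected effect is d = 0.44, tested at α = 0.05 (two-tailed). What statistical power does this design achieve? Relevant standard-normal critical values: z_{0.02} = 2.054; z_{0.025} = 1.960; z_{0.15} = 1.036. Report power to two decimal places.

For two equal groups, power = Φ(d·√(n/2) − z_{α/2}).
d·√(n/2) = 0.44 × √(129/2) = 0.44 × 8.031 = 3.534.
z_β = 3.534 − 1.960 = 1.574.
Power = Φ(1.574) = 0.942.

power ≈ 0.94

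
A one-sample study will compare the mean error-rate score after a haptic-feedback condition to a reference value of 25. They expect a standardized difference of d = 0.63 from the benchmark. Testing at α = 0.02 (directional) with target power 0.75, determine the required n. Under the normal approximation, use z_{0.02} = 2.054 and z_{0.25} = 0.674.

For a one-sample test: n = ((z_{α} + z_β) / d)².
z_{α} + z_β = 2.054 + 0.674 = 2.728.
n = (2.728 / 0.63)² = 4.330² = 18.75.
Round up.

n = 19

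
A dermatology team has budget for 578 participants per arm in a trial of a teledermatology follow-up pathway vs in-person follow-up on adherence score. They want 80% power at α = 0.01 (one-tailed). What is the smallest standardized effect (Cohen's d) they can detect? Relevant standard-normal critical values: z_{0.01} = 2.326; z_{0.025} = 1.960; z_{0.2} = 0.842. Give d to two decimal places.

d_min ≈ 0.19

For two independent groups of n = 578 each: d_min = (z_{α} + z_β)·√(2/n).
z-sum = 2.326 + 0.842 = 3.168.
d_min = 3.168 × √(2/578) = 3.168 × 0.0588 = 0.186.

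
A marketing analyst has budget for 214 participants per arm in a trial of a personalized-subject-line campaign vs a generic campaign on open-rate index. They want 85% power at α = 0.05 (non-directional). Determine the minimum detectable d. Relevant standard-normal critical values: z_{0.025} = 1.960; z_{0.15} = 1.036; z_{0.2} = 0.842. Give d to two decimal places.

For two independent groups of n = 214 each: d_min = (z_{α/2} + z_β)·√(2/n).
z-sum = 1.960 + 1.036 = 2.996.
d_min = 2.996 × √(2/214) = 2.996 × 0.0967 = 0.290.

d_min ≈ 0.29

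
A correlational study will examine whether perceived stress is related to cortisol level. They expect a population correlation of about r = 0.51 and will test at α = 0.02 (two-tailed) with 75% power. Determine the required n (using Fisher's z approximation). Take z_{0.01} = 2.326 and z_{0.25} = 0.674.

n = 32

Fisher's z: C = ½·ln((1+r)/(1−r)) = ½·ln(3.0816) = 0.5627.
n = ((z_{α/2} + z_β)/C)² + 3.
(2.326 + 0.674) / 0.5627 = 3.000 / 0.5627 = 5.331.
n = 5.331² + 3 = 28.42 + 3 = 31.4.
Round up.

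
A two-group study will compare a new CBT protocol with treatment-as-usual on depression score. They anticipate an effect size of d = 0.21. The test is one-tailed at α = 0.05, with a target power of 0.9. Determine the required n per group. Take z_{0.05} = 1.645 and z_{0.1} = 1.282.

n = 389 per group

For two independent groups with equal n: n = 2·((z_{α} + z_β) / d)².
z_{α} + z_β = 1.645 + 1.282 = 2.927.
n = 2 × (2.927 / 0.21)² = 2 × 13.938² = 2 × 194.27 = 388.5.
Round up to the next whole participant.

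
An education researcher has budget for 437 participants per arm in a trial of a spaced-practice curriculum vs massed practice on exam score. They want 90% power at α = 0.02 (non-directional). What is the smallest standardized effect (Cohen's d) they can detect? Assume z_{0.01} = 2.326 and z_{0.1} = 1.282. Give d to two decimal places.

For two independent groups of n = 437 each: d_min = (z_{α/2} + z_β)·√(2/n).
z-sum = 2.326 + 1.282 = 3.608.
d_min = 3.608 × √(2/437) = 3.608 × 0.0677 = 0.244.

d_min ≈ 0.24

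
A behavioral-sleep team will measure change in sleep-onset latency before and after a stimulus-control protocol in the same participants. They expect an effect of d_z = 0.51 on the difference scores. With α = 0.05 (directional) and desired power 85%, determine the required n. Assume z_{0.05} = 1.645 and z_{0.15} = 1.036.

n = 28 pairs

For a paired (one-sample on differences) test: n = ((z_{α} + z_β) / d)².
z_{α} + z_β = 1.645 + 1.036 = 2.681.
n = (2.681 / 0.51)² = 5.257² = 27.63.
Round up.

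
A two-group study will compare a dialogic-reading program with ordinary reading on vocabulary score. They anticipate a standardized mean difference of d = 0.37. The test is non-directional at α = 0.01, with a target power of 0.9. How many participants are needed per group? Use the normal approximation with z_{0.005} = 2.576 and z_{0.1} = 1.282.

n = 218 per group

For two independent groups with equal n: n = 2·((z_{α/2} + z_β) / d)².
z_{α/2} + z_β = 2.576 + 1.282 = 3.858.
n = 2 × (3.858 / 0.37)² = 2 × 10.427² = 2 × 108.72 = 217.4.
Round up to the next whole participant.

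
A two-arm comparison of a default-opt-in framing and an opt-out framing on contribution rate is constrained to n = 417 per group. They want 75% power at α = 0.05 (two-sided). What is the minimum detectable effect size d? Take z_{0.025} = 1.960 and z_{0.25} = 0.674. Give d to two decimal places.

For two independent groups of n = 417 each: d_min = (z_{α/2} + z_β)·√(2/n).
z-sum = 1.960 + 0.674 = 2.634.
d_min = 2.634 × √(2/417) = 2.634 × 0.0693 = 0.182.

d_min ≈ 0.18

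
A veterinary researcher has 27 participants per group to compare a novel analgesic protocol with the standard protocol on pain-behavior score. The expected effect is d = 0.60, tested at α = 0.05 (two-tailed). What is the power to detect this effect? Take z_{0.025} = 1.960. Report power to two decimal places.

power ≈ 0.60

For two equal groups, power = Φ(d·√(n/2) − z_{α/2}).
d·√(n/2) = 0.60 × √(27/2) = 0.60 × 3.674 = 2.205.
z_β = 2.205 − 1.960 = 0.245.
Power = Φ(0.245) = 0.597.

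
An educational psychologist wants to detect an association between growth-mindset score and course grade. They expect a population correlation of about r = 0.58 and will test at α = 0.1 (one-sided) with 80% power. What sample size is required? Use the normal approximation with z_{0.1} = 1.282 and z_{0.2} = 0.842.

Fisher's z: C = ½·ln((1+r)/(1−r)) = ½·ln(3.7619) = 0.6625.
n = ((z_{α} + z_β)/C)² + 3.
(1.282 + 0.842) / 0.6625 = 2.124 / 0.6625 = 3.206.
n = 3.206² + 3 = 10.28 + 3 = 13.3.
Round up.

n = 14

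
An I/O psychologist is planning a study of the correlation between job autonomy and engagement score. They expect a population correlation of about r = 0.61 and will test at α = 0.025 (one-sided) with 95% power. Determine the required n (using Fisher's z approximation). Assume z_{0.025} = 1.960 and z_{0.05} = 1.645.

Fisher's z: C = ½·ln((1+r)/(1−r)) = ½·ln(4.1282) = 0.7089.
n = ((z_{α} + z_β)/C)² + 3.
(1.960 + 1.645) / 0.7089 = 3.605 / 0.7089 = 5.085.
n = 5.085² + 3 = 25.86 + 3 = 28.9.
Round up.

n = 29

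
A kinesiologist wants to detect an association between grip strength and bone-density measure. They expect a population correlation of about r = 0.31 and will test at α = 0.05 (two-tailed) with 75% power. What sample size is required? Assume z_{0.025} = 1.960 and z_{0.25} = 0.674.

n = 71

Fisher's z: C = ½·ln((1+r)/(1−r)) = ½·ln(1.8986) = 0.3205.
n = ((z_{α/2} + z_β)/C)² + 3.
(1.960 + 0.674) / 0.3205 = 2.634 / 0.3205 = 8.218.
n = 8.218² + 3 = 67.54 + 3 = 70.5.
Round up.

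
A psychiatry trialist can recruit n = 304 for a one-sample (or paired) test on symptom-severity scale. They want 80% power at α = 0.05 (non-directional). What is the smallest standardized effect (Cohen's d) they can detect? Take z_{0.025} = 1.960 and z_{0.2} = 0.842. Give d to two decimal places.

For a single sample (or paired design) of n = 304: d_min = (z_{α/2} + z_β)/√n.
z-sum = 1.960 + 0.842 = 2.802.
d_min = 2.802 / √304 = 2.802 / 17.436 = 0.161.

d_min ≈ 0.16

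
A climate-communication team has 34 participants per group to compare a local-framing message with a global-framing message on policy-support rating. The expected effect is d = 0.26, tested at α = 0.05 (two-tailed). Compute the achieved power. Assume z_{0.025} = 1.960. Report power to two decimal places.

For two equal groups, power = Φ(d·√(n/2) − z_{α/2}).
d·√(n/2) = 0.26 × √(34/2) = 0.26 × 4.123 = 1.072.
z_β = 1.072 − 1.960 = -0.888.
Power = Φ(-0.888) = 0.187.

power ≈ 0.19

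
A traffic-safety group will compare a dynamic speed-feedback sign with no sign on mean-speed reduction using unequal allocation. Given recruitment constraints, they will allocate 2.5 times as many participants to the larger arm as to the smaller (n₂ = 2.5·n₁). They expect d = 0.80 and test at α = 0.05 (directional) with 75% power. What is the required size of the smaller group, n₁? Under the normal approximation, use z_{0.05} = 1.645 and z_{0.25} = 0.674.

n₁ = 12

With allocation ratio k = n₂/n₁ = 2.5, Var(x̄₁−x̄₂) = σ²(1/n₁ + 1/(k·n₁)) = σ²·(k+1)/(k·n₁).
So n₁ = (1 + 1/k)·((z_{α} + z_β)/d)² = 1.400 × (2.319/0.80)².
n₁ = 1.400 × 8.40 = 11.8.
Round up: n₁ = 12, giving n₂ = 2.5 × 12 = 30.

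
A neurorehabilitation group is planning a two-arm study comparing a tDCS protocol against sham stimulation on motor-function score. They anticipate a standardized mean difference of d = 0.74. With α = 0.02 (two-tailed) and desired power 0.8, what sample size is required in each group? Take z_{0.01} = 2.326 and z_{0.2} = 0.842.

For two independent groups with equal n: n = 2·((z_{α/2} + z_β) / d)².
z_{α/2} + z_β = 2.326 + 0.842 = 3.168.
n = 2 × (3.168 / 0.74)² = 2 × 4.281² = 2 × 18.33 = 36.7.
Round up to the next whole participant.

n = 37 per group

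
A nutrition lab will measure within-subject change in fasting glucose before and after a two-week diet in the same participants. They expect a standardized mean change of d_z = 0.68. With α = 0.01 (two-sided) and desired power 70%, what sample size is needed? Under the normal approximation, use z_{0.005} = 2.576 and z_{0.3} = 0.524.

n = 21 pairs

For a paired (one-sample on differences) test: n = ((z_{α/2} + z_β) / d)².
z_{α/2} + z_β = 2.576 + 0.524 = 3.100.
n = (3.100 / 0.68)² = 4.559² = 20.78.
Round up.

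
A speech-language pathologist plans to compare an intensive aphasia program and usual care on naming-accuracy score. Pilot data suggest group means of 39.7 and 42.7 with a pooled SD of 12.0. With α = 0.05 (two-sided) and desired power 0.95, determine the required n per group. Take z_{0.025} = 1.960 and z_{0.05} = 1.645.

n = 416 per group

Cohen's d = |M₁ − M₂| / SD_pooled = |39.7 − 42.7| / 12.0 = 3.0 / 12.0 = 0.250.
For two independent groups with equal n: n = 2·((z_{α/2} + z_β) / d)².
z_{α/2} + z_β = 1.960 + 1.645 = 3.605.
n = 2 × (3.605 / 0.250)² = 2 × 14.420² = 2 × 207.94 = 415.9.
Round up to the next whole participant.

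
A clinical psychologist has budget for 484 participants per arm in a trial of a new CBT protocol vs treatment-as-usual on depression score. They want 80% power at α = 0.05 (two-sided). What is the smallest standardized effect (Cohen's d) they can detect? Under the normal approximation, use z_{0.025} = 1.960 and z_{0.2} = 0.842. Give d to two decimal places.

d_min ≈ 0.18

For two independent groups of n = 484 each: d_min = (z_{α/2} + z_β)·√(2/n).
z-sum = 1.960 + 0.842 = 2.802.
d_min = 2.802 × √(2/484) = 2.802 × 0.0643 = 0.180.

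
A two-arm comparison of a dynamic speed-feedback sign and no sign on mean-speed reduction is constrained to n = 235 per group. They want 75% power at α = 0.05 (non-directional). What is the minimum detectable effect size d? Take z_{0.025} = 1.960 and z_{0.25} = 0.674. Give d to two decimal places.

d_min ≈ 0.24

For two independent groups of n = 235 each: d_min = (z_{α/2} + z_β)·√(2/n).
z-sum = 1.960 + 0.674 = 2.634.
d_min = 2.634 × √(2/235) = 2.634 × 0.0923 = 0.243.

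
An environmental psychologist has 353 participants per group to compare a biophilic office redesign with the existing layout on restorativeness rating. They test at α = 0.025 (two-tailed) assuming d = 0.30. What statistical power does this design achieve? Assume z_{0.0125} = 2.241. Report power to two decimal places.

power ≈ 0.96

For two equal groups, power = Φ(d·√(n/2) − z_{α/2}).
d·√(n/2) = 0.30 × √(353/2) = 0.30 × 13.285 = 3.986.
z_β = 3.986 − 2.241 = 1.745.
Power = Φ(1.745) = 0.959.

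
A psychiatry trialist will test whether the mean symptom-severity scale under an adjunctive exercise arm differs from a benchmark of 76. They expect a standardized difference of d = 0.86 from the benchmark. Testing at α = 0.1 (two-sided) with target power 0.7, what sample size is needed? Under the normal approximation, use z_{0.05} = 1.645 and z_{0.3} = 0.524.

n = 7

For a one-sample test: n = ((z_{α/2} + z_β) / d)².
z_{α/2} + z_β = 1.645 + 0.524 = 2.169.
n = (2.169 / 0.86)² = 2.522² = 6.36.
Round up.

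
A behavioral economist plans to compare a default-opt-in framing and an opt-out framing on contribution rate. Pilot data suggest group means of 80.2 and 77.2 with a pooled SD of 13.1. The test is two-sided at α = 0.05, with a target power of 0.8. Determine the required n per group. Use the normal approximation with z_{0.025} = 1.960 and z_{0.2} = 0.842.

Cohen's d = |M₁ − M₂| / SD_pooled = |80.2 − 77.2| / 13.1 = 3.0 / 13.1 = 0.229.
For two independent groups with equal n: n = 2·((z_{α/2} + z_β) / d)².
z_{α/2} + z_β = 1.960 + 0.842 = 2.802.
n = 2 × (2.802 / 0.229)² = 2 × 12.236² = 2 × 149.71 = 299.4.
Round up to the next whole participant.

n = 300 per group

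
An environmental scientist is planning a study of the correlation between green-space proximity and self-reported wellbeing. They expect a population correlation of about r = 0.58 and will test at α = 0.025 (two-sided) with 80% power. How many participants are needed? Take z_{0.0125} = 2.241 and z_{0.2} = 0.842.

n = 25

Fisher's z: C = ½·ln((1+r)/(1−r)) = ½·ln(3.7619) = 0.6625.
n = ((z_{α/2} + z_β)/C)² + 3.
(2.241 + 0.842) / 0.6625 = 3.083 / 0.6625 = 4.654.
n = 4.654² + 3 = 21.66 + 3 = 24.7.
Round up.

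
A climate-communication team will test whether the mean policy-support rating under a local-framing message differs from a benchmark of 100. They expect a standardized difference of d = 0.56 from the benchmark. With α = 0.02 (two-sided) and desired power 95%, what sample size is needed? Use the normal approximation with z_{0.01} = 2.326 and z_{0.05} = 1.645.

For a one-sample test: n = ((z_{α/2} + z_β) / d)².
z_{α/2} + z_β = 2.326 + 1.645 = 3.971.
n = (3.971 / 0.56)² = 7.091² = 50.28.
Round up.

n = 51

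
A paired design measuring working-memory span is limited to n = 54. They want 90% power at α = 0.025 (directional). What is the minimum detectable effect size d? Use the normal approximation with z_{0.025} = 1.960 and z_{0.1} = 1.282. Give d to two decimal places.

d_min ≈ 0.44

For a single sample (or paired design) of n = 54: d_min = (z_{α} + z_β)/√n.
z-sum = 1.960 + 1.282 = 3.242.
d_min = 3.242 / √54 = 3.242 / 7.348 = 0.441.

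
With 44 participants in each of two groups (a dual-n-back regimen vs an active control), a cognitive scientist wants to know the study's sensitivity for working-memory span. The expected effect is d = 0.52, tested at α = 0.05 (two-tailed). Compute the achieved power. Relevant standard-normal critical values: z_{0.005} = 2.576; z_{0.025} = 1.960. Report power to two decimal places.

power ≈ 0.68

For two equal groups, power = Φ(d·√(n/2) − z_{α/2}).
d·√(n/2) = 0.52 × √(44/2) = 0.52 × 4.690 = 2.439.
z_β = 2.439 − 1.960 = 0.479.
Power = Φ(0.479) = 0.684.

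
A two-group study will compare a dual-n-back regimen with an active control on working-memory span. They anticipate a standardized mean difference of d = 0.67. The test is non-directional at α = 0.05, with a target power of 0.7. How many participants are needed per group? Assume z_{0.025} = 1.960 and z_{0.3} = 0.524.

For two independent groups with equal n: n = 2·((z_{α/2} + z_β) / d)².
z_{α/2} + z_β = 1.960 + 0.524 = 2.484.
n = 2 × (2.484 / 0.67)² = 2 × 3.707² = 2 × 13.75 = 27.5.
Round up to the next whole participant.

n = 28 per group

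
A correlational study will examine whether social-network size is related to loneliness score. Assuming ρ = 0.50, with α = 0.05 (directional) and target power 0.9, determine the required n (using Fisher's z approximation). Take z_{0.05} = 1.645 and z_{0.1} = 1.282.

Fisher's z: C = ½·ln((1+r)/(1−r)) = ½·ln(3.0000) = 0.5493.
n = ((z_{α} + z_β)/C)² + 3.
(1.645 + 1.282) / 0.5493 = 2.927 / 0.5493 = 5.329.
n = 5.329² + 3 = 28.39 + 3 = 31.4.
Round up.

n = 32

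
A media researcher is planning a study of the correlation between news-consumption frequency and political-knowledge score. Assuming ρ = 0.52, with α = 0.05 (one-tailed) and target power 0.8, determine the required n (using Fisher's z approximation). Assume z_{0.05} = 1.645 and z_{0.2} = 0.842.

n = 22

Fisher's z: C = ½·ln((1+r)/(1−r)) = ½·ln(3.1667) = 0.5763.
n = ((z_{α} + z_β)/C)² + 3.
(1.645 + 0.842) / 0.5763 = 2.487 / 0.5763 = 4.315.
n = 4.315² + 3 = 18.62 + 3 = 21.6.
Round up.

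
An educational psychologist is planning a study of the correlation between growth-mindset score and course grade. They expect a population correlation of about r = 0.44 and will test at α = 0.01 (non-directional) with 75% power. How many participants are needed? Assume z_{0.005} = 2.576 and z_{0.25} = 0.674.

Fisher's z: C = ½·ln((1+r)/(1−r)) = ½·ln(2.5714) = 0.4722.
n = ((z_{α/2} + z_β)/C)² + 3.
(2.576 + 0.674) / 0.4722 = 3.250 / 0.4722 = 6.883.
n = 6.883² + 3 = 47.37 + 3 = 50.4.
Round up.

n = 51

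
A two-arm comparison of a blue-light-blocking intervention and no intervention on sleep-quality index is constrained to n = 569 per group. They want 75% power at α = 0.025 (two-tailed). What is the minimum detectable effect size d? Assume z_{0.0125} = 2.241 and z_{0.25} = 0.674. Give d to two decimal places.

For two independent groups of n = 569 each: d_min = (z_{α/2} + z_β)·√(2/n).
z-sum = 2.241 + 0.674 = 2.915.
d_min = 2.915 × √(2/569) = 2.915 × 0.0593 = 0.173.

d_min ≈ 0.17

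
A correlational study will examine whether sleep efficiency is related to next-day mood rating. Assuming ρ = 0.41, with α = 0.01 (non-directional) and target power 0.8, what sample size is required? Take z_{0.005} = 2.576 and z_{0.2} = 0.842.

n = 65

Fisher's z: C = ½·ln((1+r)/(1−r)) = ½·ln(2.3898) = 0.4356.
n = ((z_{α/2} + z_β)/C)² + 3.
(2.576 + 0.842) / 0.4356 = 3.418 / 0.4356 = 7.847.
n = 7.847² + 3 = 61.57 + 3 = 64.6.
Round up.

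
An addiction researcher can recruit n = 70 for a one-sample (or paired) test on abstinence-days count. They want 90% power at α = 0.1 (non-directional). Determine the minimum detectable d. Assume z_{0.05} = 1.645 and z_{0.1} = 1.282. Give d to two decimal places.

For a single sample (or paired design) of n = 70: d_min = (z_{α/2} + z_β)/√n.
z-sum = 1.645 + 1.282 = 2.927.
d_min = 2.927 / √70 = 2.927 / 8.367 = 0.350.

d_min ≈ 0.35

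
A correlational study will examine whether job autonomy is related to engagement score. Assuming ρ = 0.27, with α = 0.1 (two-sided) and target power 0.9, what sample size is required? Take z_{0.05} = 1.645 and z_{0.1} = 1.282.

n = 115

Fisher's z: C = ½·ln((1+r)/(1−r)) = ½·ln(1.7397) = 0.2769.
n = ((z_{α/2} + z_β)/C)² + 3.
(1.645 + 1.282) / 0.2769 = 2.927 / 0.2769 = 10.571.
n = 10.571² + 3 = 111.74 + 3 = 114.7.
Round up.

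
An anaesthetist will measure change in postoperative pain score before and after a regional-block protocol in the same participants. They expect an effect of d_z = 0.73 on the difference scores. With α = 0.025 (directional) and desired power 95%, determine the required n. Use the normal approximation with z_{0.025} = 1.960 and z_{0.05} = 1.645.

n = 25 pairs

For a paired (one-sample on differences) test: n = ((z_{α} + z_β) / d)².
z_{α} + z_β = 1.960 + 1.645 = 3.605.
n = (3.605 / 0.73)² = 4.938² = 24.39.
Round up.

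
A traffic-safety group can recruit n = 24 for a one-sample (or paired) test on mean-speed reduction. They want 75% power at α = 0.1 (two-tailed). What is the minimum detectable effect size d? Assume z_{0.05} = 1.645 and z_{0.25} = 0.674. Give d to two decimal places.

For a single sample (or paired design) of n = 24: d_min = (z_{α/2} + z_β)/√n.
z-sum = 1.645 + 0.674 = 2.319.
d_min = 2.319 / √24 = 2.319 / 4.899 = 0.473.

d_min ≈ 0.47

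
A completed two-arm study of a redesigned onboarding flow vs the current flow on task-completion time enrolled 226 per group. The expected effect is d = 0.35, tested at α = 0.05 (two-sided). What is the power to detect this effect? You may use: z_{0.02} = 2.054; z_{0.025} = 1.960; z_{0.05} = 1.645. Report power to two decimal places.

power ≈ 0.96

For two equal groups, power = Φ(d·√(n/2) − z_{α/2}).
d·√(n/2) = 0.35 × √(226/2) = 0.35 × 10.630 = 3.721.
z_β = 3.721 − 1.960 = 1.761.
Power = Φ(1.761) = 0.961.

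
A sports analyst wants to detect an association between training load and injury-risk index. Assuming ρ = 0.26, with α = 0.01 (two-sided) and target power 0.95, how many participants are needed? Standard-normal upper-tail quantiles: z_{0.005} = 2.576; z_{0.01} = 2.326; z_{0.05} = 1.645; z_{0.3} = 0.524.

Fisher's z: C = ½·ln((1+r)/(1−r)) = ½·ln(1.7027) = 0.2661.
n = ((z_{α/2} + z_β)/C)² + 3.
(2.576 + 1.645) / 0.2661 = 4.221 / 0.2661 = 15.862.
n = 15.862² + 3 = 251.62 + 3 = 254.6.
Round up.

n = 255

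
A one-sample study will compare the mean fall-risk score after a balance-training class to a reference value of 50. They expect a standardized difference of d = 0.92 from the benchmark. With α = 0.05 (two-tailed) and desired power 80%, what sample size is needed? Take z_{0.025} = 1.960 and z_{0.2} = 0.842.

For a one-sample test: n = ((z_{α/2} + z_β) / d)².
z_{α/2} + z_β = 1.960 + 0.842 = 2.802.
n = (2.802 / 0.92)² = 3.046² = 9.28.
Round up.

n = 10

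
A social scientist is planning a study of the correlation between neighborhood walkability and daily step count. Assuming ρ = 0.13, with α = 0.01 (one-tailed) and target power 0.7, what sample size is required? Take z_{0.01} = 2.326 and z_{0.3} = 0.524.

Fisher's z: C = ½·ln((1+r)/(1−r)) = ½·ln(1.2989) = 0.1307.
n = ((z_{α} + z_β)/C)² + 3.
(2.326 + 0.524) / 0.1307 = 2.850 / 0.1307 = 21.806.
n = 21.806² + 3 = 475.49 + 3 = 478.5.
Round up.

n = 479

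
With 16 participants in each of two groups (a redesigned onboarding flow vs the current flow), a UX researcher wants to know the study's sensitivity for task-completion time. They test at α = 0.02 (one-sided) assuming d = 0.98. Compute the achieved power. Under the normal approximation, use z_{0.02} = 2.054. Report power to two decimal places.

For two equal groups, power = Φ(d·√(n/2) − z_{α}).
d·√(n/2) = 0.98 × √(16/2) = 0.98 × 2.828 = 2.772.
z_β = 2.772 − 2.054 = 0.718.
Power = Φ(0.718) = 0.764.

power ≈ 0.76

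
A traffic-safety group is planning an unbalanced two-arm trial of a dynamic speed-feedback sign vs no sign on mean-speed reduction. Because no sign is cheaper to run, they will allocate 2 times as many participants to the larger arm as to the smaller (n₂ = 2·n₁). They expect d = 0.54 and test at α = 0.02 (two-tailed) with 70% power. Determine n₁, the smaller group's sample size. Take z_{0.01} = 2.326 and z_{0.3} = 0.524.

With allocation ratio k = n₂/n₁ = 2, Var(x̄₁−x̄₂) = σ²(1/n₁ + 1/(k·n₁)) = σ²·(k+1)/(k·n₁).
So n₁ = (1 + 1/k)·((z_{α/2} + z_β)/d)² = 1.500 × (2.850/0.54)².
n₁ = 1.500 × 27.85 = 41.8.
Round up: n₁ = 42, giving n₂ = 2 × 42 = 84.

n₁ = 42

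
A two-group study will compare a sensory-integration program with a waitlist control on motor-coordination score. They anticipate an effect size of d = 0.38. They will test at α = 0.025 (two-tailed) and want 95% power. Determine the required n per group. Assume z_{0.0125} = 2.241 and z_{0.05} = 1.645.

n = 210 per group

For two independent groups with equal n: n = 2·((z_{α/2} + z_β) / d)².
z_{α/2} + z_β = 2.241 + 1.645 = 3.886.
n = 2 × (3.886 / 0.38)² = 2 × 10.226² = 2 × 104.58 = 209.2.
Round up to the next whole participant.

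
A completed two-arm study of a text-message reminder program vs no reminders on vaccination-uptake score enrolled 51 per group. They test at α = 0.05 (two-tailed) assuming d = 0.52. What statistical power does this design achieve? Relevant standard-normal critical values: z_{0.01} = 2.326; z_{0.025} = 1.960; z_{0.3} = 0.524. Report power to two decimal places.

power ≈ 0.75

For two equal groups, power = Φ(d·√(n/2) − z_{α/2}).
d·√(n/2) = 0.52 × √(51/2) = 0.52 × 5.050 = 2.626.
z_β = 2.626 − 1.960 = 0.666.
Power = Φ(0.666) = 0.747.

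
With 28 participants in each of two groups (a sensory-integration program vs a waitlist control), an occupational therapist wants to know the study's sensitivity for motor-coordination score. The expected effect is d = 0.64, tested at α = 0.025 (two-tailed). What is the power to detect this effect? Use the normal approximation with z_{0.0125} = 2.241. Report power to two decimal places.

power ≈ 0.56

For two equal groups, power = Φ(d·√(n/2) − z_{α/2}).
d·√(n/2) = 0.64 × √(28/2) = 0.64 × 3.742 = 2.395.
z_β = 2.395 − 2.241 = 0.154.
Power = Φ(0.154) = 0.561.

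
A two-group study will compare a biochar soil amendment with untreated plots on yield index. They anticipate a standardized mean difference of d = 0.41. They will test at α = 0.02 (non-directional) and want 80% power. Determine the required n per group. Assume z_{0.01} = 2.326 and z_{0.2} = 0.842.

n = 120 per group

For two independent groups with equal n: n = 2·((z_{α/2} + z_β) / d)².
z_{α/2} + z_β = 2.326 + 0.842 = 3.168.
n = 2 × (3.168 / 0.41)² = 2 × 7.727² = 2 × 59.70 = 119.4.
Round up to the next whole participant.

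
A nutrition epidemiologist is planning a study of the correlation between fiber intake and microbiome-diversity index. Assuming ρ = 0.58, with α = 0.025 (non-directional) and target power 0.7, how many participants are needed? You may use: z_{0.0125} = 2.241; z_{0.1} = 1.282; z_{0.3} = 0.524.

n = 21

Fisher's z: C = ½·ln((1+r)/(1−r)) = ½·ln(3.7619) = 0.6625.
n = ((z_{α/2} + z_β)/C)² + 3.
(2.241 + 0.524) / 0.6625 = 2.765 / 0.6625 = 4.174.
n = 4.174² + 3 = 17.42 + 3 = 20.4.
Round up.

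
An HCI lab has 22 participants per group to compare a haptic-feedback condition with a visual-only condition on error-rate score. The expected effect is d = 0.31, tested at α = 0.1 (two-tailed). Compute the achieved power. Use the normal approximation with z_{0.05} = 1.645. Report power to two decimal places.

For two equal groups, power = Φ(d·√(n/2) − z_{α/2}).
d·√(n/2) = 0.31 × √(22/2) = 0.31 × 3.317 = 1.028.
z_β = 1.028 − 1.645 = -0.617.
Power = Φ(-0.617) = 0.269.

power ≈ 0.27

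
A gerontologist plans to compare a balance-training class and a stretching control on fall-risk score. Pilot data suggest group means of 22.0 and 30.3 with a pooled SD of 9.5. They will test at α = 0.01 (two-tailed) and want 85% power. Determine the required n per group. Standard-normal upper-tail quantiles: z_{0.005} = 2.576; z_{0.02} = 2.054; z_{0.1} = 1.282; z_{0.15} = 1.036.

n = 35 per group

Cohen's d = |M₁ − M₂| / SD_pooled = |22.0 − 30.3| / 9.5 = 8.3 / 9.5 = 0.874.
For two independent groups with equal n: n = 2·((z_{α/2} + z_β) / d)².
z_{α/2} + z_β = 2.576 + 1.036 = 3.612.
n = 2 × (3.612 / 0.874)² = 2 × 4.133² = 2 × 17.08 = 34.2.
Round up to the next whole participant.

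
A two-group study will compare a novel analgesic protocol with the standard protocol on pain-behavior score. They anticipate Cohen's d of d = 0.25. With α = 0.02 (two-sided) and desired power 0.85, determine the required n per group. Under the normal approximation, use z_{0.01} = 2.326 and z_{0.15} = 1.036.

n = 362 per group

For two independent groups with equal n: n = 2·((z_{α/2} + z_β) / d)².
z_{α/2} + z_β = 2.326 + 1.036 = 3.362.
n = 2 × (3.362 / 0.25)² = 2 × 13.448² = 2 × 180.85 = 361.7.
Round up to the next whole participant.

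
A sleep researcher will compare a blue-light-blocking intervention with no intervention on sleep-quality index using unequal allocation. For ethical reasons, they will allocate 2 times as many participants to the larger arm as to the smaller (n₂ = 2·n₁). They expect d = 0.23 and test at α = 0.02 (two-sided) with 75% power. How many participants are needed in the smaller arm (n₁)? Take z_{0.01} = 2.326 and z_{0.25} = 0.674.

n₁ = 256

With allocation ratio k = n₂/n₁ = 2, Var(x̄₁−x̄₂) = σ²(1/n₁ + 1/(k·n₁)) = σ²·(k+1)/(k·n₁).
So n₁ = (1 + 1/k)·((z_{α/2} + z_β)/d)² = 1.500 × (3.000/0.23)².
n₁ = 1.500 × 170.13 = 255.2.
Round up: n₁ = 256, giving n₂ = 2 × 256 = 512.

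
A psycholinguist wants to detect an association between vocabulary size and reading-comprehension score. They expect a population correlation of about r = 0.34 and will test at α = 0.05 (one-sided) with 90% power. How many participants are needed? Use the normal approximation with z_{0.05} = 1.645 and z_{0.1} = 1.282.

Fisher's z: C = ½·ln((1+r)/(1−r)) = ½·ln(2.0303) = 0.3541.
n = ((z_{α} + z_β)/C)² + 3.
(1.645 + 1.282) / 0.3541 = 2.927 / 0.3541 = 8.266.
n = 8.266² + 3 = 68.33 + 3 = 71.3.
Round up.

n = 72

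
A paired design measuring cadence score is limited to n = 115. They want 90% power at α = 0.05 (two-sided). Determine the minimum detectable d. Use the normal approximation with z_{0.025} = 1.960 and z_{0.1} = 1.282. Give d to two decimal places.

For a single sample (or paired design) of n = 115: d_min = (z_{α/2} + z_β)/√n.
z-sum = 1.960 + 1.282 = 3.242.
d_min = 3.242 / √115 = 3.242 / 10.724 = 0.302.

d_min ≈ 0.30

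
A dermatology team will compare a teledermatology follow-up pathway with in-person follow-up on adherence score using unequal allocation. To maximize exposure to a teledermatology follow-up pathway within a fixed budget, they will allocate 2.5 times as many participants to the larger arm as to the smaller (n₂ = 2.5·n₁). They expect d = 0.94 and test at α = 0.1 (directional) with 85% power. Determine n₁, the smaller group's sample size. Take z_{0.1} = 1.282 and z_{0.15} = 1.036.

With allocation ratio k = n₂/n₁ = 2.5, Var(x̄₁−x̄₂) = σ²(1/n₁ + 1/(k·n₁)) = σ²·(k+1)/(k·n₁).
So n₁ = (1 + 1/k)·((z_{α} + z_β)/d)² = 1.400 × (2.318/0.94)².
n₁ = 1.400 × 6.08 = 8.5.
Round up: n₁ = 9, giving n₂ = ⌈2.5 × 9⌉ = ⌈22.5⌉ = 23.

n₁ = 9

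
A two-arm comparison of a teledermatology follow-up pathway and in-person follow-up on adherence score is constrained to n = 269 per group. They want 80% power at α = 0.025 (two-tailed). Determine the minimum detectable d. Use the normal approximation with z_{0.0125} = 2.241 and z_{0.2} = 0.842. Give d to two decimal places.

For two independent groups of n = 269 each: d_min = (z_{α/2} + z_β)·√(2/n).
z-sum = 2.241 + 0.842 = 3.083.
d_min = 3.083 × √(2/269) = 3.083 × 0.0862 = 0.266.

d_min ≈ 0.27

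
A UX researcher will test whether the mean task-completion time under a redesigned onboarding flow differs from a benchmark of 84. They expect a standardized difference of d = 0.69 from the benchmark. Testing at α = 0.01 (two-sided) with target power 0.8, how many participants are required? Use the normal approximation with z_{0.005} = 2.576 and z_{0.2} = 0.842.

n = 25

For a one-sample test: n = ((z_{α/2} + z_β) / d)².
z_{α/2} + z_β = 2.576 + 0.842 = 3.418.
n = (3.418 / 0.69)² = 4.954² = 24.54.
Round up.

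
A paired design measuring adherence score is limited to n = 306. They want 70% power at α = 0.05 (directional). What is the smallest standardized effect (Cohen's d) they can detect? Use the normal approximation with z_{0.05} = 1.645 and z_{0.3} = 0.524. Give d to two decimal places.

For a single sample (or paired design) of n = 306: d_min = (z_{α} + z_β)/√n.
z-sum = 1.645 + 0.524 = 2.169.
d_min = 2.169 / √306 = 2.169 / 17.493 = 0.124.

d_min ≈ 0.12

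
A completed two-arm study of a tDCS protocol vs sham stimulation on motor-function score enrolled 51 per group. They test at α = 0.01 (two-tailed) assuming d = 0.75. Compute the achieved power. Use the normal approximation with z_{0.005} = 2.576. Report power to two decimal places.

For two equal groups, power = Φ(d·√(n/2) − z_{α/2}).
d·√(n/2) = 0.75 × √(51/2) = 0.75 × 5.050 = 3.787.
z_β = 3.787 − 2.576 = 1.211.
Power = Φ(1.211) = 0.887.

power ≈ 0.89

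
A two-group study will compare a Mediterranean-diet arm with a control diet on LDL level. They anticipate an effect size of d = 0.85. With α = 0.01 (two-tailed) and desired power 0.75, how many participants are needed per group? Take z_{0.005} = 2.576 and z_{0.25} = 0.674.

n = 30 per group

For two independent groups with equal n: n = 2·((z_{α/2} + z_β) / d)².
z_{α/2} + z_β = 2.576 + 0.674 = 3.250.
n = 2 × (3.250 / 0.85)² = 2 × 3.824² = 2 × 14.62 = 29.2.
Round up to the next whole participant.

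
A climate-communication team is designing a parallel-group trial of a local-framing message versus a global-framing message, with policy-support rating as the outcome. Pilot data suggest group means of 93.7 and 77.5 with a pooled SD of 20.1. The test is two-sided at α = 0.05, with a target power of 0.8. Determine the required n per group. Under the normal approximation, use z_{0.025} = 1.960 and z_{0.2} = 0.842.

Cohen's d = |M₁ − M₂| / SD_pooled = |93.7 − 77.5| / 20.1 = 16.2 / 20.1 = 0.806.
For two independent groups with equal n: n = 2·((z_{α/2} + z_β) / d)².
z_{α/2} + z_β = 1.960 + 0.842 = 2.802.
n = 2 × (2.802 / 0.806)² = 2 × 3.476² = 2 × 12.09 = 24.2.
Round up to the next whole participant.

n = 25 per group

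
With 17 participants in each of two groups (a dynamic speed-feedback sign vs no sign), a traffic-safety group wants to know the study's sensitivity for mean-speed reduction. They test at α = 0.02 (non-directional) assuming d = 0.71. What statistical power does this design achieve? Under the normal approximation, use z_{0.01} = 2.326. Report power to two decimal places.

power ≈ 0.40

For two equal groups, power = Φ(d·√(n/2) − z_{α/2}).
d·√(n/2) = 0.71 × √(17/2) = 0.71 × 2.915 = 2.070.
z_β = 2.070 − 2.326 = -0.256.
Power = Φ(-0.256) = 0.399.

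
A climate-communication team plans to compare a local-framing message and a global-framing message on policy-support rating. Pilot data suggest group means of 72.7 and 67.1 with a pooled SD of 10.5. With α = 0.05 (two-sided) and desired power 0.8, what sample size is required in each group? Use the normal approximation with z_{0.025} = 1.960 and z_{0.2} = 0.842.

n = 56 per group

Cohen's d = |M₁ − M₂| / SD_pooled = |72.7 − 67.1| / 10.5 = 5.6 / 10.5 = 0.533.
For two independent groups with equal n: n = 2·((z_{α/2} + z_β) / d)².
z_{α/2} + z_β = 1.960 + 0.842 = 2.802.
n = 2 × (2.802 / 0.533)² = 2 × 5.257² = 2 × 27.64 = 55.3.
Round up to the next whole participant.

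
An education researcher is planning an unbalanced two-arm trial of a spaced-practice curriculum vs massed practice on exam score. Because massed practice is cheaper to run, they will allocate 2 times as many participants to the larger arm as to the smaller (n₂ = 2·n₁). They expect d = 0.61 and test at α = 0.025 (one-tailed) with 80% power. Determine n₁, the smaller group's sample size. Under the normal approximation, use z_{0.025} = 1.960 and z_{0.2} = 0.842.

n₁ = 32

With allocation ratio k = n₂/n₁ = 2, Var(x̄₁−x̄₂) = σ²(1/n₁ + 1/(k·n₁)) = σ²·(k+1)/(k·n₁).
So n₁ = (1 + 1/k)·((z_{α} + z_β)/d)² = 1.500 × (2.802/0.61)².
n₁ = 1.500 × 21.10 = 31.6.
Round up: n₁ = 32, giving n₂ = 2 × 32 = 64.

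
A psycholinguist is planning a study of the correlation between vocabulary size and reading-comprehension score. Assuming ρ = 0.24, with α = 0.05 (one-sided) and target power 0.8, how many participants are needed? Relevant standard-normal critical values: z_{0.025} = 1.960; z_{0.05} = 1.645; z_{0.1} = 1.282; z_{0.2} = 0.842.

n = 107

Fisher's z: C = ½·ln((1+r)/(1−r)) = ½·ln(1.6316) = 0.2448.
n = ((z_{α} + z_β)/C)² + 3.
(1.645 + 0.842) / 0.2448 = 2.487 / 0.2448 = 10.159.
n = 10.159² + 3 = 103.21 + 3 = 106.2.
Round up.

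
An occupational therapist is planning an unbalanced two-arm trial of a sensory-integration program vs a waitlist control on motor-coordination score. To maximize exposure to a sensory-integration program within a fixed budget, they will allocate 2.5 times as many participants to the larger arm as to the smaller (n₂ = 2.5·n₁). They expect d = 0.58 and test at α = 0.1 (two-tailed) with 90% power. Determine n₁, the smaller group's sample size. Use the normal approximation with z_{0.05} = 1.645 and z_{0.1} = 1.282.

With allocation ratio k = n₂/n₁ = 2.5, Var(x̄₁−x̄₂) = σ²(1/n₁ + 1/(k·n₁)) = σ²·(k+1)/(k·n₁).
So n₁ = (1 + 1/k)·((z_{α/2} + z_β)/d)² = 1.400 × (2.927/0.58)².
n₁ = 1.400 × 25.47 = 35.7.
Round up: n₁ = 36, giving n₂ = 2.5 × 36 = 90.

n₁ = 36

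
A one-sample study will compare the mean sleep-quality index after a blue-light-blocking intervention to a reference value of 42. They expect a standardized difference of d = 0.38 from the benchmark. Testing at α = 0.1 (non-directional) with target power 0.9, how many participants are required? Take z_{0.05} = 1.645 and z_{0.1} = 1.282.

n = 60

For a one-sample test: n = ((z_{α/2} + z_β) / d)².
z_{α/2} + z_β = 1.645 + 1.282 = 2.927.
n = (2.927 / 0.38)² = 7.703² = 59.33.
Round up.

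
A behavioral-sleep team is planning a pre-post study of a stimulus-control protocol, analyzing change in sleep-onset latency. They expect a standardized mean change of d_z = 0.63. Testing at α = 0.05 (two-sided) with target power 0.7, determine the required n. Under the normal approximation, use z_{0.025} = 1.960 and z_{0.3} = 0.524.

For a paired (one-sample on differences) test: n = ((z_{α/2} + z_β) / d)².
z_{α/2} + z_β = 1.960 + 0.524 = 2.484.
n = (2.484 / 0.63)² = 3.943² = 15.55.
Round up.

n = 16 pairs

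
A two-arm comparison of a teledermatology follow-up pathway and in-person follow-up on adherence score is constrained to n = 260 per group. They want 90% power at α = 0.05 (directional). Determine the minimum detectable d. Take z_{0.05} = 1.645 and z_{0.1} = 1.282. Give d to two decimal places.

For two independent groups of n = 260 each: d_min = (z_{α} + z_β)·√(2/n).
z-sum = 1.645 + 1.282 = 2.927.
d_min = 2.927 × √(2/260) = 2.927 × 0.0877 = 0.257.

d_min ≈ 0.26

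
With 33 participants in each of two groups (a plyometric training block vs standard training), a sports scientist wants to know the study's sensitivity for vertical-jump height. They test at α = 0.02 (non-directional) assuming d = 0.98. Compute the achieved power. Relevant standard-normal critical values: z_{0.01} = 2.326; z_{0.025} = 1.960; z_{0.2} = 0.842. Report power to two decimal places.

power ≈ 0.95

For two equal groups, power = Φ(d·√(n/2) − z_{α/2}).
d·√(n/2) = 0.98 × √(33/2) = 0.98 × 4.062 = 3.981.
z_β = 3.981 − 2.326 = 1.655.
Power = Φ(1.655) = 0.951.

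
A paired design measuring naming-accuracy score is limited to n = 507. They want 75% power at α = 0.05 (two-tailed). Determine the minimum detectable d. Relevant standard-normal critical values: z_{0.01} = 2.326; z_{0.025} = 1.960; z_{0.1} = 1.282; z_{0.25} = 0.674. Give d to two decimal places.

d_min ≈ 0.12

For a single sample (or paired design) of n = 507: d_min = (z_{α/2} + z_β)/√n.
z-sum = 1.960 + 0.674 = 2.634.
d_min = 2.634 / √507 = 2.634 / 22.517 = 0.117.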